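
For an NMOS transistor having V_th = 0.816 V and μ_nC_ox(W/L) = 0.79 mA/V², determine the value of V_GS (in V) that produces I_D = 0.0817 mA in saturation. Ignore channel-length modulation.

In saturation I_D = ½ k_n (V_GS − V_th)², so V_GS − V_th = √(2 I_D / k_n) = √(2 × 0.0817 / 0.79) = 0.455 V.
V_GS = 0.816 + 0.455 = 1.27 V.

V_GS = 1.27 V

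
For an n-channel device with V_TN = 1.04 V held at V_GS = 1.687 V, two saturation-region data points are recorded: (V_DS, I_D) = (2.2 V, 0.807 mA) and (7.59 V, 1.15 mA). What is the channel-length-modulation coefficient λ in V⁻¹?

λ = 0.0954 V⁻¹

With V_GS fixed, I_D ∝ (1 + λ V_DS) in saturation, so I_D2/I_D1 = (1 + λ V_DS2)/(1 + λ V_DS1).
1.15/0.807 = 1.425 = (1 + 7.59 λ)/(1 + 2.2 λ).
Solving: λ (I_D1 V_DS2 − I_D2 V_DS1) = I_D2 − I_D1, so λ = (1.15 − 0.807) / (0.807 × 7.59 − 1.15 × 2.2) = 0.343 / 3.6 = 0.0954 V⁻¹.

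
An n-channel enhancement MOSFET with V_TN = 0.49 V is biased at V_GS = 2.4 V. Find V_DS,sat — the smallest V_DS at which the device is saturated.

The boundary between triode and saturation is V_DS = V_GS − V_TN = V_ov.
V_ov = 2.4 − 0.49 = 1.91 V.

V_DS,sat = 1.91 V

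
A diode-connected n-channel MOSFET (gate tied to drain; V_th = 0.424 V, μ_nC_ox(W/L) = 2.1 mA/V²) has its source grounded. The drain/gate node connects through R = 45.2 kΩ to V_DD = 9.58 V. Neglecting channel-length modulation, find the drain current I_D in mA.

I_D = 0.193 mA

With gate tied to drain, V_GS = V_DS ≥ V_GS − V_th, so the device is in saturation.
KCL at the drain: ½ k_n (V_GS − V_th)² = (V_DD − V_GS)/R.
Let x = V_GS − 0.424. Then 47.5 x² + x − 9.156 = 0, giving x = 0.429 V (positive root), so V_GS = 0.853 V.
I_D = (V_DD − V_GS)/R = (9.58 − 0.853) / 45.2 = 0.193 mA.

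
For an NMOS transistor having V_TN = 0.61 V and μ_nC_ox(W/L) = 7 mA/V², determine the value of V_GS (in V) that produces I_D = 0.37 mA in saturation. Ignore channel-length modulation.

V_GS = 0.935 V

In saturation I_D = ½ k_n (V_GS − V_TN)², so V_GS − V_TN = √(2 I_D / k_n) = √(2 × 0.37 / 7) = 0.325 V.
V_GS = 0.61 + 0.325 = 0.935 V.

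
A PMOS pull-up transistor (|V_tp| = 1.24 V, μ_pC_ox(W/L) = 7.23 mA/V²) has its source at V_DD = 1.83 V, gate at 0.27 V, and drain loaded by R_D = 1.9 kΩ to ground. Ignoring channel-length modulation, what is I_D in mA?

I_D = 0.370 mA

V_SG = V_DD − V_G = 1.83 − 0.27 = 1.56 V, so V_ov = 1.56 − 1.24 = 0.32 V.
Assume saturation: I_D = ½ k_p V_ov² = 0.5 × 7.23 × 0.32² = 0.37 mA, giving V_SD = V_DD − I_D R_D = 1.83 − 0.37 × 1.9 = 1.13 V.
V_SD = 1.13 V ≥ V_ov = 0.32 V, confirming saturation.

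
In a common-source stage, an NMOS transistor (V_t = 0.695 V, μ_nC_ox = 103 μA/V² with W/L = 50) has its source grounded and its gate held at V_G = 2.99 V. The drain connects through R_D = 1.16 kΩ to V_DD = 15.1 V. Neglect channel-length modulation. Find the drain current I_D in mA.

V_GS = V_G = 2.99 V, so V_ov = 2.99 − 0.695 = 2.3 V.
k_n = μ_nC_ox · (W/L) = 5.15 mA/V².
Assume saturation: I_D = ½ k_n V_ov² = 0.5 × 5.15 × 2.3² = 13.6 mA, giving V_DS = V_DD − I_D R_D = 15.1 − 13.6 × 1.16 = -0.633 V.
But -0.633 V < V_ov = 2.3 V, so the device is actually in triode.
In triode I_D = k_n[V_ov V_DS − ½ V_DS²] and I_D = (V_DD − V_DS)/R_D. Equating: 2.99 V_DS² − 14.71 V_DS + 15.1 = 0, giving V_DS = 1.46 V (the root below V_ov).
I_D = (15.1 − 1.46) / 1.16 = 11.8 mA.

I_D = 11.8 mA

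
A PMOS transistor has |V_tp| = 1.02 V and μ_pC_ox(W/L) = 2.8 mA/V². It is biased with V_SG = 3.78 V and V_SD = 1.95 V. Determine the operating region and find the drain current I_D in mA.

Triode; I_D = 9.75 mA

V_ov = V_SG − |V_tp| = 3.78 − 1.02 = 2.76 V.
Since V_SD = 1.95 V < V_ov = 2.76 V, the device is in the triode region.
I_D = k_p [V_ov · V_SD − ½ V_SD²] = 2.8 × [2.76 × 1.95 − 0.5 × 1.95²] = 9.75 mA.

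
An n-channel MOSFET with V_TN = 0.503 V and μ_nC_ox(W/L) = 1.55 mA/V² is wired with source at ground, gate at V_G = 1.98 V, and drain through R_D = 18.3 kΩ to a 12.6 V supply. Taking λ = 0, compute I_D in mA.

V_GS = V_G = 1.98 V, so V_ov = 1.98 − 0.503 = 1.48 V.
Assume saturation: I_D = ½ k_n V_ov² = 0.5 × 1.55 × 1.48² = 1.69 mA, giving V_DS = V_DD − I_D R_D = 12.6 − 1.69 × 18.3 = -18.3 V.
But -18.3 V < V_ov = 1.48 V, so the device is actually in triode.
In triode I_D = k_n[V_ov V_DS − ½ V_DS²] and I_D = (V_DD − V_DS)/R_D. Equating: 14.2 V_DS² − 42.9 V_DS + 12.6 = 0, giving V_DS = 0.33 V (the root below V_ov).
I_D = (12.6 − 0.33) / 18.3 = 0.671 mA.

I_D = 0.671 mA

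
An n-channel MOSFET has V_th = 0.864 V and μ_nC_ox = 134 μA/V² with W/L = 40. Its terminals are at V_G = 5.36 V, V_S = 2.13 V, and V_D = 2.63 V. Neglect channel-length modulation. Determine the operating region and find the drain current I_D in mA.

V_GS = V_G − V_S = 5.36 − 2.13 = 3.23 V; V_DS = V_D − V_S = 2.63 − 2.13 = 0.5 V.
k_n = μ_nC_ox · (W/L) = 5.36 mA/V².
V_ov = V_GS − V_th = 3.23 − 0.864 = 2.37 V.
Since V_DS = 0.5 V < V_ov = 2.37 V, the device is in the triode region.
I_D = k_n [V_ov · V_DS − ½ V_DS²] = 5.36 × [2.37 × 0.5 − 0.5 × 0.5²] = 5.67 mA.

Triode; I_D = 5.67 mA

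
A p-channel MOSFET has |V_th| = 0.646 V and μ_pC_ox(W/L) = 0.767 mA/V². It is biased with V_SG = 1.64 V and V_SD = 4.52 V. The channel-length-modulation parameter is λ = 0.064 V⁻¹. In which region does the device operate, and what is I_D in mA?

V_ov = V_SG − |V_th| = 1.64 − 0.646 = 0.994 V.
Since V_SD = 4.52 V ≥ V_ov = 0.994 V, the device is in saturation.
I_D = ½ k_p V_ov² (1 + λ V_SD) = 0.5 × 0.767 × 0.994² × (1 + 0.064 × 4.52) = 0.489 mA.

Saturation; I_D = 0.489 mA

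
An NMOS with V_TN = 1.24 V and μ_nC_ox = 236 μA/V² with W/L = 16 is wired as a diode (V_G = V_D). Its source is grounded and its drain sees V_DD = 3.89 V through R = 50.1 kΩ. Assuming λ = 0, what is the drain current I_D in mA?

I_D = 0.0497 mA

With gate tied to drain, V_GS = V_DS ≥ V_GS − V_TN, so the device is in saturation.
k_n = μ_nC_ox · (W/L) = 3.776 mA/V².
KCL at the drain: ½ k_n (V_GS − V_TN)² = (V_DD − V_GS)/R.
Let x = V_GS − 1.24. Then 94.6 x² + x − 2.65 = 0, giving x = 0.162 V (positive root), so V_GS = 1.4 V.
I_D = (V_DD − V_GS)/R = (3.89 − 1.4) / 50.1 = 0.0497 mA.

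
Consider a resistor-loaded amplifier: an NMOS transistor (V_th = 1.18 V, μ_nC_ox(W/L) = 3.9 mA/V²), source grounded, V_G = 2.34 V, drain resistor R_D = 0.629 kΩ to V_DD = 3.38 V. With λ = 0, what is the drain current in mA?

V_GS = V_G = 2.34 V, so V_ov = 2.34 − 1.18 = 1.16 V.
Assume saturation: I_D = ½ k_n V_ov² = 0.5 × 3.9 × 1.16² = 2.62 mA, giving V_DS = V_DD − I_D R_D = 3.38 − 2.62 × 0.629 = 1.73 V.
V_DS = 1.73 V ≥ V_ov = 1.16 V, confirming saturation.

I_D = 2.62 mA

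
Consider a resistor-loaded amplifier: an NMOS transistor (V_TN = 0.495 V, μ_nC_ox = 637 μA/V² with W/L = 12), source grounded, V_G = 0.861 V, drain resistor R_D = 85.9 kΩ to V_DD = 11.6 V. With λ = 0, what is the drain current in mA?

I_D = 0.134 mA

V_GS = V_G = 0.861 V, so V_ov = 0.861 − 0.495 = 0.366 V.
k_n = μ_nC_ox · (W/L) = 7.644 mA/V².
Assume saturation: I_D = ½ k_n V_ov² = 0.5 × 7.644 × 0.366² = 0.512 mA, giving V_DS = V_DD − I_D R_D = 11.6 − 0.512 × 85.9 = -32.4 V.
But -32.4 V < V_ov = 0.366 V, so the device is actually in triode.
In triode I_D = k_n[V_ov V_DS − ½ V_DS²] and I_D = (V_DD − V_DS)/R_D. Equating: 328 V_DS² − 241.3 V_DS + 11.6 = 0, giving V_DS = 0.0517 V (the root below V_ov).
I_D = (11.6 − 0.0517) / 85.9 = 0.134 mA.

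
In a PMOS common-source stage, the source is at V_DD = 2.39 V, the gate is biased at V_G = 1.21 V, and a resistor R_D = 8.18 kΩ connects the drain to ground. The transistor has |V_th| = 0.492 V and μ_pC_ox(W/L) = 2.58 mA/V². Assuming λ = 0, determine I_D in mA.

V_SG = V_DD − V_G = 2.39 − 1.21 = 1.18 V, so V_ov = 1.18 − 0.492 = 0.688 V.
Assume saturation: I_D = ½ k_p V_ov² = 0.5 × 2.58 × 0.688² = 0.611 mA, giving V_SD = V_DD − I_D R_D = 2.39 − 0.611 × 8.18 = -2.6 V.
But -2.6 V < V_ov = 0.688 V, so the device is actually in triode.
In triode I_D = k_p[V_ov V_SD − ½ V_SD²] and I_D = (V_DD − V_SD)/R_D. Equating: 10.6 V_SD² − 15.52 V_SD + 2.39 = 0, giving V_SD = 0.175 V (the root below V_ov).
I_D = (2.39 − 0.175) / 8.18 = 0.271 mA.

I_D = 0.271 mA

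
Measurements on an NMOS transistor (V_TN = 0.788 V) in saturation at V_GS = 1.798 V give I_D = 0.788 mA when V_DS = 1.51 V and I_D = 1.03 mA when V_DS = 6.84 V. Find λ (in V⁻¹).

λ = 0.0631 V⁻¹

With V_GS fixed, I_D ∝ (1 + λ V_DS) in saturation, so I_D2/I_D1 = (1 + λ V_DS2)/(1 + λ V_DS1).
1.03/0.788 = 1.307 = (1 + 6.84 λ)/(1 + 1.51 λ).
Solving: λ (I_D1 V_DS2 − I_D2 V_DS1) = I_D2 − I_D1, so λ = (1.03 − 0.788) / (0.788 × 6.84 − 1.03 × 1.51) = 0.242 / 3.83 = 0.0631 V⁻¹.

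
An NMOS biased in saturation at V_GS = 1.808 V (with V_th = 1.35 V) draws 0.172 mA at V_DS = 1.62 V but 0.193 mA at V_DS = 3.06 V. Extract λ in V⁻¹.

With V_GS fixed, I_D ∝ (1 + λ V_DS) in saturation, so I_D2/I_D1 = (1 + λ V_DS2)/(1 + λ V_DS1).
0.193/0.172 = 1.122 = (1 + 3.06 λ)/(1 + 1.62 λ).
Solving: λ (I_D1 V_DS2 − I_D2 V_DS1) = I_D2 − I_D1, so λ = (0.193 − 0.172) / (0.172 × 3.06 − 0.193 × 1.62) = 0.021 / 0.214 = 0.0983 V⁻¹.

λ = 0.0983 V⁻¹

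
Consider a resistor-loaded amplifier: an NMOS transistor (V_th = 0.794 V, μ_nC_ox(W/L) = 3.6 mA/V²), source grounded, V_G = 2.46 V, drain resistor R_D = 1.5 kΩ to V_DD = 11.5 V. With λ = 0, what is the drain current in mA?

V_GS = V_G = 2.46 V, so V_ov = 2.46 − 0.794 = 1.67 V.
Assume saturation: I_D = ½ k_n V_ov² = 0.5 × 3.6 × 1.67² = 5 mA, giving V_DS = V_DD − I_D R_D = 11.5 − 5 × 1.5 = 4.01 V.
V_DS = 4.01 V ≥ V_ov = 1.67 V, confirming saturation.

I_D = 5.00 mA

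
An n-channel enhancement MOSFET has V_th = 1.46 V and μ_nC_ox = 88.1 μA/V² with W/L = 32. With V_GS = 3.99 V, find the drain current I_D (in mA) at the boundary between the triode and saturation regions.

I_D = 9.02 mA

At the boundary V_DS = V_ov = V_GS − V_th = 3.99 − 1.46 = 2.53 V.
k_n = μ_nC_ox · (W/L) = 2.819 mA/V².
I_D = ½ k_n V_ov² = 0.5 × 2.819 × 2.53² = 9.02 mA.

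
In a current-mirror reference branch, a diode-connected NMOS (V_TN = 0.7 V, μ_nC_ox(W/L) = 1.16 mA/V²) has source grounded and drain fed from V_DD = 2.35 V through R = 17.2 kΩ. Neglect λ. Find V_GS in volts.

With gate tied to drain, V_GS = V_DS ≥ V_GS − V_TN, so the device is in saturation.
KCL at the drain: ½ k_n (V_GS − V_TN)² = (V_DD − V_GS)/R.
Let x = V_GS − 0.7. Then 9.98 x² + x − 1.65 = 0, giving x = 0.36 V (positive root), so V_GS = 1.06 V.
I_D = (V_DD − V_GS)/R = (2.35 − 1.06) / 17.2 = 0.075 mA.

V_GS = 1.06 V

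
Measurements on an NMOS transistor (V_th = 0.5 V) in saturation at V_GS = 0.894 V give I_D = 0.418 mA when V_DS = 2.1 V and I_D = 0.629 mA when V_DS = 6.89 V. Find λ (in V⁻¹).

λ = 0.135 V⁻¹

With V_GS fixed, I_D ∝ (1 + λ V_DS) in saturation, so I_D2/I_D1 = (1 + λ V_DS2)/(1 + λ V_DS1).
0.629/0.418 = 1.505 = (1 + 6.89 λ)/(1 + 2.1 λ).
Solving: λ (I_D1 V_DS2 − I_D2 V_DS1) = I_D2 − I_D1, so λ = (0.629 − 0.418) / (0.418 × 6.89 − 0.629 × 2.1) = 0.211 / 1.56 = 0.135 V⁻¹.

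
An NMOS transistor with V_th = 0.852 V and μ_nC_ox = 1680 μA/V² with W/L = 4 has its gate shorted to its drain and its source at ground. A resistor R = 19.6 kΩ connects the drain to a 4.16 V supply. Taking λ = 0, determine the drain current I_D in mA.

I_D = 0.158 mA

With gate tied to drain, V_GS = V_DS ≥ V_GS − V_th, so the device is in saturation.
k_n = μ_nC_ox · (W/L) = 6.72 mA/V².
KCL at the drain: ½ k_n (V_GS − V_th)² = (V_DD − V_GS)/R.
Let x = V_GS − 0.852. Then 65.9 x² + x − 3.308 = 0, giving x = 0.217 V (positive root), so V_GS = 1.07 V.
I_D = (V_DD − V_GS)/R = (4.16 − 1.07) / 19.6 = 0.158 mA.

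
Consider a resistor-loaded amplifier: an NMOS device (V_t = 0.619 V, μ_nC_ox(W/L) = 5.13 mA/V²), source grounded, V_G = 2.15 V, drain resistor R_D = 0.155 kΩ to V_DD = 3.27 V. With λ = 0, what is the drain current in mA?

V_GS = V_G = 2.15 V, so V_ov = 2.15 − 0.619 = 1.53 V.
Assume saturation: I_D = ½ k_n V_ov² = 0.5 × 5.13 × 1.53² = 6.01 mA, giving V_DS = V_DD − I_D R_D = 3.27 − 6.01 × 0.155 = 2.34 V.
V_DS = 2.34 V ≥ V_ov = 1.53 V, confirming saturation.

I_D = 6.01 mA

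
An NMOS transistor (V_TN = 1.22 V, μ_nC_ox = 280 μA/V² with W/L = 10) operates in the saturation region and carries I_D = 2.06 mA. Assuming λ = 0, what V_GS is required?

k_n = μ_nC_ox · (W/L) = 2.8 mA/V².
In saturation I_D = ½ k_n (V_GS − V_TN)², so V_GS − V_TN = √(2 I_D / k_n) = √(2 × 2.06 / 2.8) = 1.21 V.
V_GS = 1.22 + 1.21 = 2.43 V.

V_GS = 2.43 V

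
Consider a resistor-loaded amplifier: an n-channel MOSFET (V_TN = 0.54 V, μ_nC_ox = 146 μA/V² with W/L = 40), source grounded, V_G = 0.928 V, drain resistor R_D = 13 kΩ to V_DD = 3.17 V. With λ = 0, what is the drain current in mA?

V_GS = V_G = 0.928 V, so V_ov = 0.928 − 0.54 = 0.388 V.
k_n = μ_nC_ox · (W/L) = 5.84 mA/V².
Assume saturation: I_D = ½ k_n V_ov² = 0.5 × 5.84 × 0.388² = 0.44 mA, giving V_DS = V_DD − I_D R_D = 3.17 − 0.44 × 13 = -2.54 V.
But -2.54 V < V_ov = 0.388 V, so the device is actually in triode.
In triode I_D = k_n[V_ov V_DS − ½ V_DS²] and I_D = (V_DD − V_DS)/R_D. Equating: 38 V_DS² − 30.46 V_DS + 3.17 = 0, giving V_DS = 0.123 V (the root below V_ov).
I_D = (3.17 − 0.123) / 13 = 0.234 mA.

I_D = 0.234 mA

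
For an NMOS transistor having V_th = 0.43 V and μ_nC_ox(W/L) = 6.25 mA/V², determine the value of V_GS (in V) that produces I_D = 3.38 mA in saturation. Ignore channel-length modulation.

In saturation I_D = ½ k_n (V_GS − V_th)², so V_GS − V_th = √(2 I_D / k_n) = √(2 × 3.38 / 6.25) = 1.04 V.
V_GS = 0.43 + 1.04 = 1.47 V.

V_GS = 1.47 V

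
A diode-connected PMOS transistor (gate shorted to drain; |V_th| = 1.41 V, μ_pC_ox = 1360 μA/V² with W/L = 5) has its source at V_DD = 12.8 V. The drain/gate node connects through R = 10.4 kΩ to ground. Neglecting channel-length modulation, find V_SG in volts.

With gate tied to drain, V_SG = V_SD ≥ V_SG − |V_th|, so the device is in saturation.
k_p = μ_pC_ox · (W/L) = 6.8 mA/V².
KCL at the drain: ½ k_p (V_SG − |V_th|)² = (V_DD − V_SG)/R.
Let x = V_SG − 1.41. Then 35.4 x² + x − 11.39 = 0, giving x = 0.554 V (positive root), so V_SG = 1.96 V.
I_D = (V_DD − V_SG)/R = (12.8 − 1.96) / 10.4 = 1.04 mA.

V_SG = 1.96 V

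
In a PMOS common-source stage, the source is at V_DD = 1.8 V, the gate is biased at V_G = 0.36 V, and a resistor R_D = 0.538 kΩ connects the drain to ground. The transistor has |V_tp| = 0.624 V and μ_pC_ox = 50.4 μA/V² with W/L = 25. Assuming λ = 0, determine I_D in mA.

I_D = 0.419 mA

V_SG = V_DD − V_G = 1.8 − 0.36 = 1.44 V, so V_ov = 1.44 − 0.624 = 0.816 V.
k_p = μ_pC_ox · (W/L) = 1.26 mA/V².
Assume saturation: I_D = ½ k_p V_ov² = 0.5 × 1.26 × 0.816² = 0.419 mA, giving V_SD = V_DD − I_D R_D = 1.8 − 0.419 × 0.538 = 1.57 V.
V_SD = 1.57 V ≥ V_ov = 0.816 V, confirming saturation.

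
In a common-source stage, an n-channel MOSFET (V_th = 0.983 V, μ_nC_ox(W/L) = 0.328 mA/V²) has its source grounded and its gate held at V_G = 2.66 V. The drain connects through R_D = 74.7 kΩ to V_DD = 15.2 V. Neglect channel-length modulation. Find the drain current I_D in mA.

V_GS = V_G = 2.66 V, so V_ov = 2.66 − 0.983 = 1.68 V.
Assume saturation: I_D = ½ k_n V_ov² = 0.5 × 0.328 × 1.68² = 0.461 mA, giving V_DS = V_DD − I_D R_D = 15.2 − 0.461 × 74.7 = -19.3 V.
But -19.3 V < V_ov = 1.68 V, so the device is actually in triode.
In triode I_D = k_n[V_ov V_DS − ½ V_DS²] and I_D = (V_DD − V_DS)/R_D. Equating: 12.3 V_DS² − 42.09 V_DS + 15.2 = 0, giving V_DS = 0.41 V (the root below V_ov).
I_D = (15.2 − 0.41) / 74.7 = 0.198 mA.

I_D = 0.198 mA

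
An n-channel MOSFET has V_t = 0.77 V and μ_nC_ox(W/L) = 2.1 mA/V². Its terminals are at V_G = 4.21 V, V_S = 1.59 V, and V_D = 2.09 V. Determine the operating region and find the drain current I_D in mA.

Triode; I_D = 1.68 mA

V_GS = V_G − V_S = 4.21 − 1.59 = 2.62 V; V_DS = V_D − V_S = 2.09 − 1.59 = 0.5 V.
V_ov = V_GS − V_t = 2.62 − 0.77 = 1.85 V.
Since V_DS = 0.5 V < V_ov = 1.85 V, the device is in the triode region.
I_D = k_n [V_ov · V_DS − ½ V_DS²] = 2.1 × [1.85 × 0.5 − 0.5 × 0.5²] = 1.68 mA.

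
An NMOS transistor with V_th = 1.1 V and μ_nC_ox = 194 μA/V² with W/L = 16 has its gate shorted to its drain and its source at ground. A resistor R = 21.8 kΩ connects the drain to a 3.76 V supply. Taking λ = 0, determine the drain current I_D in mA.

I_D = 0.110 mA

With gate tied to drain, V_GS = V_DS ≥ V_GS − V_th, so the device is in saturation.
k_n = μ_nC_ox · (W/L) = 3.104 mA/V².
KCL at the drain: ½ k_n (V_GS − V_th)² = (V_DD − V_GS)/R.
Let x = V_GS − 1.1. Then 33.8 x² + x − 2.66 = 0, giving x = 0.266 V (positive root), so V_GS = 1.37 V.
I_D = (V_DD − V_GS)/R = (3.76 − 1.37) / 21.8 = 0.11 mA.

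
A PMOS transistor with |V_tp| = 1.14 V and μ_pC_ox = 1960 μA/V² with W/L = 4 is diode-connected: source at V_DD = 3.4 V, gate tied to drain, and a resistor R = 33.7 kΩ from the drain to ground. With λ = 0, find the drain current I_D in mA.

With gate tied to drain, V_SG = V_SD ≥ V_SG − |V_tp|, so the device is in saturation.
k_p = μ_pC_ox · (W/L) = 7.84 mA/V².
KCL at the drain: ½ k_p (V_SG − |V_tp|)² = (V_DD − V_SG)/R.
Let x = V_SG − 1.14. Then 132 x² + x − 2.26 = 0, giving x = 0.127 V (positive root), so V_SG = 1.27 V.
I_D = (V_DD − V_SG)/R = (3.4 − 1.27) / 33.7 = 0.0633 mA.

I_D = 0.0633 mA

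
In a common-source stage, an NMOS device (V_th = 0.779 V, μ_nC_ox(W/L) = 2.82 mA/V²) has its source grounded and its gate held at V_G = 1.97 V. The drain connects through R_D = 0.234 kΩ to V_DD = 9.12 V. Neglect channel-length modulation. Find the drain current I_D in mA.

V_GS = V_G = 1.97 V, so V_ov = 1.97 − 0.779 = 1.19 V.
Assume saturation: I_D = ½ k_n V_ov² = 0.5 × 2.82 × 1.19² = 2 mA, giving V_DS = V_DD − I_D R_D = 9.12 − 2 × 0.234 = 8.65 V.
V_DS = 8.65 V ≥ V_ov = 1.19 V, confirming saturation.

I_D = 2.00 mA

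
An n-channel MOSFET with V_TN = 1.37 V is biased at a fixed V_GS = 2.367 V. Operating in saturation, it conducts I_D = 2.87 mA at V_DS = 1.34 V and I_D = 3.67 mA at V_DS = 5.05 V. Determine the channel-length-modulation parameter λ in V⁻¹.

λ = 0.0835 V⁻¹

With V_GS fixed, I_D ∝ (1 + λ V_DS) in saturation, so I_D2/I_D1 = (1 + λ V_DS2)/(1 + λ V_DS1).
3.67/2.87 = 1.279 = (1 + 5.05 λ)/(1 + 1.34 λ).
Solving: λ (I_D1 V_DS2 − I_D2 V_DS1) = I_D2 − I_D1, so λ = (3.67 − 2.87) / (2.87 × 5.05 − 3.67 × 1.34) = 0.8 / 9.58 = 0.0835 V⁻¹.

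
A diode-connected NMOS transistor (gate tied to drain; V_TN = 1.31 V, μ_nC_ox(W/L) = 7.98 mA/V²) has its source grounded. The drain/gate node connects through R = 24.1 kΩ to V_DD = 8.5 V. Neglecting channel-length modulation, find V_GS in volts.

With gate tied to drain, V_GS = V_DS ≥ V_GS − V_TN, so the device is in saturation.
KCL at the drain: ½ k_n (V_GS − V_TN)² = (V_DD − V_GS)/R.
Let x = V_GS − 1.31. Then 96.2 x² + x − 7.19 = 0, giving x = 0.268 V (positive root), so V_GS = 1.58 V.
I_D = (V_DD − V_GS)/R = (8.5 − 1.58) / 24.1 = 0.287 mA.

V_GS = 1.58 V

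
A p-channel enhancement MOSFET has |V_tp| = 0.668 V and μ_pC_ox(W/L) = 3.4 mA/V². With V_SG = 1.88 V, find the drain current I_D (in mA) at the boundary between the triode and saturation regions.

At the boundary V_SD = V_ov = V_SG − |V_tp| = 1.88 − 0.668 = 1.21 V.
I_D = ½ k_p V_ov² = 0.5 × 3.4 × 1.21² = 2.5 mA.

I_D = 2.50 mA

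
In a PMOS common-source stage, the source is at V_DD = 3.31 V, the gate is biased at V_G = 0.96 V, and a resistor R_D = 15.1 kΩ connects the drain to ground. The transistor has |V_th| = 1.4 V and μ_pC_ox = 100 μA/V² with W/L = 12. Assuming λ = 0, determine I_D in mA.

V_SG = V_DD − V_G = 3.31 − 0.96 = 2.35 V, so V_ov = 2.35 − 1.4 = 0.95 V.
k_p = μ_pC_ox · (W/L) = 1.2 mA/V².
Assume saturation: I_D = ½ k_p V_ov² = 0.5 × 1.2 × 0.95² = 0.542 mA, giving V_SD = V_DD − I_D R_D = 3.31 − 0.542 × 15.1 = -4.87 V.
But -4.87 V < V_ov = 0.95 V, so the device is actually in triode.
In triode I_D = k_p[V_ov V_SD − ½ V_SD²] and I_D = (V_DD − V_SD)/R_D. Equating: 9.06 V_SD² − 18.21 V_SD + 3.31 = 0, giving V_SD = 0.202 V (the root below V_ov).
I_D = (3.31 − 0.202) / 15.1 = 0.206 mA.

I_D = 0.206 mA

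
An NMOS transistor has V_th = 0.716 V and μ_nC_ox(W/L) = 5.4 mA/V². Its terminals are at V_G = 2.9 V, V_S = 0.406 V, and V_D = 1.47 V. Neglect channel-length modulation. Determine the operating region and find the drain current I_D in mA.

Triode; I_D = 7.16 mA

V_GS = V_G − V_S = 2.9 − 0.406 = 2.49 V; V_DS = V_D − V_S = 1.47 − 0.406 = 1.06 V.
V_ov = V_GS − V_th = 2.49 − 0.716 = 1.78 V.
Since V_DS = 1.06 V < V_ov = 1.78 V, the device is in the triode region.
I_D = k_n [V_ov · V_DS − ½ V_DS²] = 5.4 × [1.78 × 1.06 − 0.5 × 1.06²] = 7.16 mA.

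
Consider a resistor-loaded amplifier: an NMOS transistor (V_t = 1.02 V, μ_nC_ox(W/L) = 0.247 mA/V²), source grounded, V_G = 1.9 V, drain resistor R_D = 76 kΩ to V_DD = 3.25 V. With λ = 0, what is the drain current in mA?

I_D = 0.0400 mA

V_GS = V_G = 1.9 V, so V_ov = 1.9 − 1.02 = 0.88 V.
Assume saturation: I_D = ½ k_n V_ov² = 0.5 × 0.247 × 0.88² = 0.0956 mA, giving V_DS = V_DD − I_D R_D = 3.25 − 0.0956 × 76 = -4.02 V.
But -4.02 V < V_ov = 0.88 V, so the device is actually in triode.
In triode I_D = k_n[V_ov V_DS − ½ V_DS²] and I_D = (V_DD − V_DS)/R_D. Equating: 9.39 V_DS² − 17.52 V_DS + 3.25 = 0, giving V_DS = 0.209 V (the root below V_ov).
I_D = (3.25 − 0.209) / 76 = 0.04 mA.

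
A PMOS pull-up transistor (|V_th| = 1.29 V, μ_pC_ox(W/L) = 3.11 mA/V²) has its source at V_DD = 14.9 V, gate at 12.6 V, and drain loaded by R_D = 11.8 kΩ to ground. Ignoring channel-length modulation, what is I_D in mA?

I_D = 1.22 mA

V_SG = V_DD − V_G = 14.9 − 12.6 = 2.3 V, so V_ov = 2.3 − 1.29 = 1.01 V.
Assume saturation: I_D = ½ k_p V_ov² = 0.5 × 3.11 × 1.01² = 1.59 mA, giving V_SD = V_DD − I_D R_D = 14.9 − 1.59 × 11.8 = -3.82 V.
But -3.82 V < V_ov = 1.01 V, so the device is actually in triode.
In triode I_D = k_p[V_ov V_SD − ½ V_SD²] and I_D = (V_DD − V_SD)/R_D. Equating: 18.3 V_SD² − 38.06 V_SD + 14.9 = 0, giving V_SD = 0.524 V (the root below V_ov).
I_D = (14.9 − 0.524) / 11.8 = 1.22 mA.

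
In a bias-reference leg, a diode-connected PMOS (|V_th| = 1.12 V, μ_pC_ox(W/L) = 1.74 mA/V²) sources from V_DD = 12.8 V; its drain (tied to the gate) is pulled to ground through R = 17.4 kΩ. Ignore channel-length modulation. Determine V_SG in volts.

V_SG = 1.97 V

With gate tied to drain, V_SG = V_SD ≥ V_SG − |V_th|, so the device is in saturation.
KCL at the drain: ½ k_p (V_SG − |V_th|)² = (V_DD − V_SG)/R.
Let x = V_SG − 1.12. Then 15.1 x² + x − 11.68 = 0, giving x = 0.846 V (positive root), so V_SG = 1.97 V.
I_D = (V_DD − V_SG)/R = (12.8 − 1.97) / 17.4 = 0.623 mA.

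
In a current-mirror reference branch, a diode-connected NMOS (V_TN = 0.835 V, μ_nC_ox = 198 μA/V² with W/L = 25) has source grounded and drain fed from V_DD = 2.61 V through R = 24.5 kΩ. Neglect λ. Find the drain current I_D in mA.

With gate tied to drain, V_GS = V_DS ≥ V_GS − V_TN, so the device is in saturation.
k_n = μ_nC_ox · (W/L) = 4.95 mA/V².
KCL at the drain: ½ k_n (V_GS − V_TN)² = (V_DD − V_GS)/R.
Let x = V_GS − 0.835. Then 60.6 x² + x − 1.775 = 0, giving x = 0.163 V (positive root), so V_GS = 0.998 V.
I_D = (V_DD − V_GS)/R = (2.61 − 0.998) / 24.5 = 0.0658 mA.

I_D = 0.0658 mA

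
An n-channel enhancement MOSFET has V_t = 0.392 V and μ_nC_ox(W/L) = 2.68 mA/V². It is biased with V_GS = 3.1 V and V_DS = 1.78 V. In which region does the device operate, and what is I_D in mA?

Triode; I_D = 8.67 mA

V_ov = V_GS − V_t = 3.1 − 0.392 = 2.71 V.
Since V_DS = 1.78 V < V_ov = 2.71 V, the device is in the triode region.
I_D = k_n [V_ov · V_DS − ½ V_DS²] = 2.68 × [2.71 × 1.78 − 0.5 × 1.78²] = 8.67 mA.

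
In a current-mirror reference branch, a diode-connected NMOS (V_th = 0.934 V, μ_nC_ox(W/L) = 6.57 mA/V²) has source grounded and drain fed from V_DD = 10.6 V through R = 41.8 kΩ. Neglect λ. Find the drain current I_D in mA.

I_D = 0.225 mA

With gate tied to drain, V_GS = V_DS ≥ V_GS − V_th, so the device is in saturation.
KCL at the drain: ½ k_n (V_GS − V_th)² = (V_DD − V_GS)/R.
Let x = V_GS − 0.934. Then 137 x² + x − 9.666 = 0, giving x = 0.262 V (positive root), so V_GS = 1.2 V.
I_D = (V_DD − V_GS)/R = (10.6 − 1.2) / 41.8 = 0.225 mA.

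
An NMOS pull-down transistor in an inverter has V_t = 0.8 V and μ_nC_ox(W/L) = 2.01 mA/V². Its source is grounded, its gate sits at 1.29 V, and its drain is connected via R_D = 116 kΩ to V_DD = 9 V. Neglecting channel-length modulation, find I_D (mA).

I_D = 0.0768 mA

V_GS = V_G = 1.29 V, so V_ov = 1.29 − 0.8 = 0.49 V.
Assume saturation: I_D = ½ k_n V_ov² = 0.5 × 2.01 × 0.49² = 0.241 mA, giving V_DS = V_DD − I_D R_D = 9 − 0.241 × 116 = -19 V.
But -19 V < V_ov = 0.49 V, so the device is actually in triode.
In triode I_D = k_n[V_ov V_DS − ½ V_DS²] and I_D = (V_DD − V_DS)/R_D. Equating: 117 V_DS² − 115.2 V_DS + 9 = 0, giving V_DS = 0.0855 V (the root below V_ov).
I_D = (9 − 0.0855) / 116 = 0.0768 mA.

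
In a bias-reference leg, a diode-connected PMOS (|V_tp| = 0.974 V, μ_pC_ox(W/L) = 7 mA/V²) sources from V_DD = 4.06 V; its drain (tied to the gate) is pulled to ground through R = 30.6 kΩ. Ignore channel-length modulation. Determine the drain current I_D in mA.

I_D = 0.0955 mA

With gate tied to drain, V_SG = V_SD ≥ V_SG − |V_tp|, so the device is in saturation.
KCL at the drain: ½ k_p (V_SG − |V_tp|)² = (V_DD − V_SG)/R.
Let x = V_SG − 0.974. Then 107 x² + x − 3.086 = 0, giving x = 0.165 V (positive root), so V_SG = 1.14 V.
I_D = (V_DD − V_SG)/R = (4.06 − 1.14) / 30.6 = 0.0955 mA.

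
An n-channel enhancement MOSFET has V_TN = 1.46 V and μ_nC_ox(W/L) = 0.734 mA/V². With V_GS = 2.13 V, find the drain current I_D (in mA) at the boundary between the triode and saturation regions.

At the boundary V_DS = V_ov = V_GS − V_TN = 2.13 − 1.46 = 0.67 V.
I_D = ½ k_n V_ov² = 0.5 × 0.734 × 0.67² = 0.165 mA.

I_D = 0.165 mA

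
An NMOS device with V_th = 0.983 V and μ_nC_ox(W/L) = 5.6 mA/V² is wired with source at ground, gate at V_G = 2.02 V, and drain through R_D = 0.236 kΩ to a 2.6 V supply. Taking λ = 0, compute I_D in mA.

V_GS = V_G = 2.02 V, so V_ov = 2.02 − 0.983 = 1.04 V.
Assume saturation: I_D = ½ k_n V_ov² = 0.5 × 5.6 × 1.04² = 3.01 mA, giving V_DS = V_DD − I_D R_D = 2.6 − 3.01 × 0.236 = 1.89 V.
V_DS = 1.89 V ≥ V_ov = 1.04 V, confirming saturation.

I_D = 3.01 mA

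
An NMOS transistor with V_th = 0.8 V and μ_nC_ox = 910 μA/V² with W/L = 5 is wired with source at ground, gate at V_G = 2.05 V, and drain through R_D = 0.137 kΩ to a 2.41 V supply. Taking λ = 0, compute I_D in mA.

V_GS = V_G = 2.05 V, so V_ov = 2.05 − 0.8 = 1.25 V.
k_n = μ_nC_ox · (W/L) = 4.55 mA/V².
Assume saturation: I_D = ½ k_n V_ov² = 0.5 × 4.55 × 1.25² = 3.55 mA, giving V_DS = V_DD − I_D R_D = 2.41 − 3.55 × 0.137 = 1.92 V.
V_DS = 1.92 V ≥ V_ov = 1.25 V, confirming saturation.

I_D = 3.55 mA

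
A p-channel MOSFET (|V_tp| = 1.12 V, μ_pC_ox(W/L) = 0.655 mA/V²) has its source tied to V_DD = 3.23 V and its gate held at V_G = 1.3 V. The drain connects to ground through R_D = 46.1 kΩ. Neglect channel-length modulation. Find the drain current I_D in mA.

I_D = 0.0671 mA

V_SG = V_DD − V_G = 3.23 − 1.3 = 1.93 V, so V_ov = 1.93 − 1.12 = 0.81 V.
Assume saturation: I_D = ½ k_p V_ov² = 0.5 × 0.655 × 0.81² = 0.215 mA, giving V_SD = V_DD − I_D R_D = 3.23 − 0.215 × 46.1 = -6.68 V.
But -6.68 V < V_ov = 0.81 V, so the device is actually in triode.
In triode I_D = k_p[V_ov V_SD − ½ V_SD²] and I_D = (V_DD − V_SD)/R_D. Equating: 15.1 V_SD² − 25.46 V_SD + 3.23 = 0, giving V_SD = 0.138 V (the root below V_ov).
I_D = (3.23 − 0.138) / 46.1 = 0.0671 mA.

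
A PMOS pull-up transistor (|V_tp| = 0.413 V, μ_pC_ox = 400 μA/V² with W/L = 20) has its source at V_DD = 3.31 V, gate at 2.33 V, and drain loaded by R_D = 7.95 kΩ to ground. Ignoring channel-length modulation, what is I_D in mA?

I_D = 0.404 mA

V_SG = V_DD − V_G = 3.31 − 2.33 = 0.98 V, so V_ov = 0.98 − 0.413 = 0.567 V.
k_p = μ_pC_ox · (W/L) = 8 mA/V².
Assume saturation: I_D = ½ k_p V_ov² = 0.5 × 8 × 0.567² = 1.29 mA, giving V_SD = V_DD − I_D R_D = 3.31 − 1.29 × 7.95 = -6.91 V.
But -6.91 V < V_ov = 0.567 V, so the device is actually in triode.
In triode I_D = k_p[V_ov V_SD − ½ V_SD²] and I_D = (V_DD − V_SD)/R_D. Equating: 31.8 V_SD² − 37.06 V_SD + 3.31 = 0, giving V_SD = 0.0975 V (the root below V_ov).
I_D = (3.31 − 0.0975) / 7.95 = 0.404 mA.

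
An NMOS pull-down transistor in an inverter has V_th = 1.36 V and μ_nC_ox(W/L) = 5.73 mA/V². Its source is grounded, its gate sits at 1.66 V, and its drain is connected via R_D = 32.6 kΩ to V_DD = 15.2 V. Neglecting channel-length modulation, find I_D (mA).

V_GS = V_G = 1.66 V, so V_ov = 1.66 − 1.36 = 0.3 V.
Assume saturation: I_D = ½ k_n V_ov² = 0.5 × 5.73 × 0.3² = 0.258 mA, giving V_DS = V_DD − I_D R_D = 15.2 − 0.258 × 32.6 = 6.79 V.
V_DS = 6.79 V ≥ V_ov = 0.3 V, confirming saturation.

I_D = 0.258 mA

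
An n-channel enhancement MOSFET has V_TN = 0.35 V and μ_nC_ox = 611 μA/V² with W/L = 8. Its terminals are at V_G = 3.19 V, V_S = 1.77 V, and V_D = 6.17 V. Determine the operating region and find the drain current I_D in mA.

Saturation; I_D = 2.80 mA

V_GS = V_G − V_S = 3.19 − 1.77 = 1.42 V; V_DS = V_D − V_S = 6.17 − 1.77 = 4.4 V.
k_n = μ_nC_ox · (W/L) = 4.888 mA/V².
V_ov = V_GS − V_TN = 1.42 − 0.35 = 1.07 V.
Since V_DS = 4.4 V ≥ V_ov = 1.07 V, the device is in saturation.
I_D = ½ k_n V_ov² = 0.5 × 4.888 × 1.07² = 2.8 mA.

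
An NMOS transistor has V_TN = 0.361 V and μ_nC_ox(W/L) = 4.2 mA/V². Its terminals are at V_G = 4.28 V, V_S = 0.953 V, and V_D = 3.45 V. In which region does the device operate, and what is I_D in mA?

V_GS = V_G − V_S = 4.28 − 0.953 = 3.33 V; V_DS = V_D − V_S = 3.45 − 0.953 = 2.5 V.
V_ov = V_GS − V_TN = 3.33 − 0.361 = 2.97 V.
Since V_DS = 2.5 V < V_ov = 2.97 V, the device is in the triode region.
I_D = k_n [V_ov · V_DS − ½ V_DS²] = 4.2 × [2.97 × 2.5 − 0.5 × 2.5²] = 18 mA.

Triode; I_D = 18.0 mA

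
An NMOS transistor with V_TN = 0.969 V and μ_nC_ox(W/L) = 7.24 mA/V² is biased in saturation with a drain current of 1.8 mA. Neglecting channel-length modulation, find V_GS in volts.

In saturation I_D = ½ k_n (V_GS − V_TN)², so V_GS − V_TN = √(2 I_D / k_n) = √(2 × 1.8 / 7.24) = 0.705 V.
V_GS = 0.969 + 0.705 = 1.67 V.

V_GS = 1.67 V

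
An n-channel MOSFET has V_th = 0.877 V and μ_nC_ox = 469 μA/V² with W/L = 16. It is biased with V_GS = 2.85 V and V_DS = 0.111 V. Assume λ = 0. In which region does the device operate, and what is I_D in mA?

k_n = μ_nC_ox · (W/L) = 7.504 mA/V².
V_ov = V_GS − V_th = 2.85 − 0.877 = 1.97 V.
Since V_DS = 0.111 V < V_ov = 1.97 V, the device is in the triode region.
I_D = k_n [V_ov · V_DS − ½ V_DS²] = 7.504 × [1.97 × 0.111 − 0.5 × 0.111²] = 1.6 mA.

Triode; I_D = 1.60 mA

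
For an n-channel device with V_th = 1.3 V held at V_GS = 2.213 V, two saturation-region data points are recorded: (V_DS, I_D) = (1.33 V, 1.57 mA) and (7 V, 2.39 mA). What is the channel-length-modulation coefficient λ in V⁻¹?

λ = 0.105 V⁻¹

With V_GS fixed, I_D ∝ (1 + λ V_DS) in saturation, so I_D2/I_D1 = (1 + λ V_DS2)/(1 + λ V_DS1).
2.39/1.57 = 1.522 = (1 + 7 λ)/(1 + 1.33 λ).
Solving: λ (I_D1 V_DS2 − I_D2 V_DS1) = I_D2 − I_D1, so λ = (2.39 − 1.57) / (1.57 × 7 − 2.39 × 1.33) = 0.82 / 7.81 = 0.105 V⁻¹.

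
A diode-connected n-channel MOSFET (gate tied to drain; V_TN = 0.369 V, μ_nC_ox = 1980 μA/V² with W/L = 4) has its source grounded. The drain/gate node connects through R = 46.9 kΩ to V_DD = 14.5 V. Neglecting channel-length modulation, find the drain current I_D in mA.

I_D = 0.295 mA

With gate tied to drain, V_GS = V_DS ≥ V_GS − V_TN, so the device is in saturation.
k_n = μ_nC_ox · (W/L) = 7.92 mA/V².
KCL at the drain: ½ k_n (V_GS − V_TN)² = (V_DD − V_GS)/R.
Let x = V_GS − 0.369. Then 186 x² + x − 14.13 = 0, giving x = 0.273 V (positive root), so V_GS = 0.642 V.
I_D = (V_DD − V_GS)/R = (14.5 − 0.642) / 46.9 = 0.295 mA.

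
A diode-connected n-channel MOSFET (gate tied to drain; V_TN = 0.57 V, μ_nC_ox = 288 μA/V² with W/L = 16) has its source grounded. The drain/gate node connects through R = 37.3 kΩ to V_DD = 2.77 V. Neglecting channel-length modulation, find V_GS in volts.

V_GS = 0.724 V

With gate tied to drain, V_GS = V_DS ≥ V_GS − V_TN, so the device is in saturation.
k_n = μ_nC_ox · (W/L) = 4.608 mA/V².
KCL at the drain: ½ k_n (V_GS − V_TN)² = (V_DD − V_GS)/R.
Let x = V_GS − 0.57. Then 85.9 x² + x − 2.2 = 0, giving x = 0.154 V (positive root), so V_GS = 0.724 V.
I_D = (V_DD − V_GS)/R = (2.77 − 0.724) / 37.3 = 0.0548 mA.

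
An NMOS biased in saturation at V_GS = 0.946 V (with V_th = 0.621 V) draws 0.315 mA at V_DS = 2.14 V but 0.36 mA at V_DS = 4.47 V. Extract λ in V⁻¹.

λ = 0.0706 V⁻¹

With V_GS fixed, I_D ∝ (1 + λ V_DS) in saturation, so I_D2/I_D1 = (1 + λ V_DS2)/(1 + λ V_DS1).
0.36/0.315 = 1.143 = (1 + 4.47 λ)/(1 + 2.14 λ).
Solving: λ (I_D1 V_DS2 − I_D2 V_DS1) = I_D2 − I_D1, so λ = (0.36 − 0.315) / (0.315 × 4.47 − 0.36 × 2.14) = 0.045 / 0.638 = 0.0706 V⁻¹.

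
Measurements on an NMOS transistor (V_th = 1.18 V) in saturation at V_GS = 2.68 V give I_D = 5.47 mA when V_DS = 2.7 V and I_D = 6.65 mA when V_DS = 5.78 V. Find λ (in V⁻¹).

λ = 0.0864 V⁻¹

With V_GS fixed, I_D ∝ (1 + λ V_DS) in saturation, so I_D2/I_D1 = (1 + λ V_DS2)/(1 + λ V_DS1).
6.65/5.47 = 1.216 = (1 + 5.78 λ)/(1 + 2.7 λ).
Solving: λ (I_D1 V_DS2 − I_D2 V_DS1) = I_D2 − I_D1, so λ = (6.65 − 5.47) / (5.47 × 5.78 − 6.65 × 2.7) = 1.18 / 13.7 = 0.0864 V⁻¹.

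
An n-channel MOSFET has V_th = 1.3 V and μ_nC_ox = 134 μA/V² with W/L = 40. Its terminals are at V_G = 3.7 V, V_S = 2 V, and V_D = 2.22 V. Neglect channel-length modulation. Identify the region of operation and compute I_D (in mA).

V_GS = V_G − V_S = 3.7 − 2 = 1.7 V; V_DS = V_D − V_S = 2.22 − 2 = 0.22 V.
k_n = μ_nC_ox · (W/L) = 5.36 mA/V².
V_ov = V_GS − V_th = 1.7 − 1.3 = 0.4 V.
Since V_DS = 0.22 V < V_ov = 0.4 V, the device is in the triode region.
I_D = k_n [V_ov · V_DS − ½ V_DS²] = 5.36 × [0.4 × 0.22 − 0.5 × 0.22²] = 0.342 mA.

Triode; I_D = 0.342 mA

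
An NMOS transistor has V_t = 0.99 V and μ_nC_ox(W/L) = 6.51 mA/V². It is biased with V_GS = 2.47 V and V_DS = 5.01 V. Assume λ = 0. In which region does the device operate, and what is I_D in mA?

V_ov = V_GS − V_t = 2.47 − 0.99 = 1.48 V.
Since V_DS = 5.01 V ≥ V_ov = 1.48 V, the device is in saturation.
I_D = ½ k_n V_ov² = 0.5 × 6.51 × 1.48² = 7.13 mA.

Saturation; I_D = 7.13 mA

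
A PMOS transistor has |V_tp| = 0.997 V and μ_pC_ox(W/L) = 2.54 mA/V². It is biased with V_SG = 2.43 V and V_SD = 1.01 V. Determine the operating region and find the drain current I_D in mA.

Triode; I_D = 2.38 mA

V_ov = V_SG − |V_tp| = 2.43 − 0.997 = 1.43 V.
Since V_SD = 1.01 V < V_ov = 1.43 V, the device is in the triode region.
I_D = k_p [V_ov · V_SD − ½ V_SD²] = 2.54 × [1.43 × 1.01 − 0.5 × 1.01²] = 2.38 mA.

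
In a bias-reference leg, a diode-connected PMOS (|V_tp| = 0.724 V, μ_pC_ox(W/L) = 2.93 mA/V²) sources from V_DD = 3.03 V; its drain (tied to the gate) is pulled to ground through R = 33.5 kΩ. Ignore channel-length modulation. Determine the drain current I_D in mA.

I_D = 0.0627 mA

With gate tied to drain, V_SG = V_SD ≥ V_SG − |V_tp|, so the device is in saturation.
KCL at the drain: ½ k_p (V_SG − |V_tp|)² = (V_DD − V_SG)/R.
Let x = V_SG − 0.724. Then 49.1 x² + x − 2.306 = 0, giving x = 0.207 V (positive root), so V_SG = 0.931 V.
I_D = (V_DD − V_SG)/R = (3.03 − 0.931) / 33.5 = 0.0627 mA.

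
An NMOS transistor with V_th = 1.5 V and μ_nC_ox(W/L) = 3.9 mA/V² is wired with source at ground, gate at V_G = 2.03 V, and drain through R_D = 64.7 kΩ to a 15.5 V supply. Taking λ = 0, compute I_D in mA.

I_D = 0.238 mA

V_GS = V_G = 2.03 V, so V_ov = 2.03 − 1.5 = 0.53 V.
Assume saturation: I_D = ½ k_n V_ov² = 0.5 × 3.9 × 0.53² = 0.548 mA, giving V_DS = V_DD − I_D R_D = 15.5 − 0.548 × 64.7 = -19.9 V.
But -19.9 V < V_ov = 0.53 V, so the device is actually in triode.
In triode I_D = k_n[V_ov V_DS − ½ V_DS²] and I_D = (V_DD − V_DS)/R_D. Equating: 126 V_DS² − 134.7 V_DS + 15.5 = 0, giving V_DS = 0.131 V (the root below V_ov).
I_D = (15.5 − 0.131) / 64.7 = 0.238 mA.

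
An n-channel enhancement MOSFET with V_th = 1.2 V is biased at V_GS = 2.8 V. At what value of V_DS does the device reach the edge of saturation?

V_DS,sat = 1.60 V

The boundary between triode and saturation is V_DS = V_GS − V_th = V_ov.
V_ov = 2.8 − 1.2 = 1.6 V.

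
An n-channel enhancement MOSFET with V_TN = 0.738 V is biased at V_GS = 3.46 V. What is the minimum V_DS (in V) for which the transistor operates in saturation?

The boundary between triode and saturation is V_DS = V_GS − V_TN = V_ov.
V_ov = 3.46 − 0.738 = 2.72 V.

V_DS,sat = 2.72 V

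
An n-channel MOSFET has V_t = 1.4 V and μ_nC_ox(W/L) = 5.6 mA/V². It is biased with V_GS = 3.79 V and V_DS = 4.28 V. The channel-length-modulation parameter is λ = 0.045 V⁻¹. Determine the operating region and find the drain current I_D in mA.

V_ov = V_GS − V_t = 3.79 − 1.4 = 2.39 V.
Since V_DS = 4.28 V ≥ V_ov = 2.39 V, the device is in saturation.
I_D = ½ k_n V_ov² (1 + λ V_DS) = 0.5 × 5.6 × 2.39² × (1 + 0.045 × 4.28) = 19.1 mA.

Saturation; I_D = 19.1 mA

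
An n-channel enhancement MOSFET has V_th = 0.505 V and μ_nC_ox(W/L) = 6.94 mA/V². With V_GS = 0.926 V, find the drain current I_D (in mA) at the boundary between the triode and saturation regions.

I_D = 0.615 mA

At the boundary V_DS = V_ov = V_GS − V_th = 0.926 − 0.505 = 0.421 V.
I_D = ½ k_n V_ov² = 0.5 × 6.94 × 0.421² = 0.615 mA.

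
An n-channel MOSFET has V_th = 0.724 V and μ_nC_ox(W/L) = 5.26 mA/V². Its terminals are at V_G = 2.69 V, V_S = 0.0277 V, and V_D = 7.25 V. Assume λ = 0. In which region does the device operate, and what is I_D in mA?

Saturation; I_D = 9.88 mA

V_GS = V_G − V_S = 2.69 − 0.0277 = 2.66 V; V_DS = V_D − V_S = 7.25 − 0.0277 = 7.22 V.
V_ov = V_GS − V_th = 2.66 − 0.724 = 1.94 V.
Since V_DS = 7.22 V ≥ V_ov = 1.94 V, the device is in saturation.
I_D = ½ k_n V_ov² = 0.5 × 5.26 × 1.94² = 9.88 mA.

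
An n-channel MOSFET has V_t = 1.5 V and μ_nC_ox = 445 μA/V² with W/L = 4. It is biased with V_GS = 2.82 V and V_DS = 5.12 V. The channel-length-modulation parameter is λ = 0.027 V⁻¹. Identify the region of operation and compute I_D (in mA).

k_n = μ_nC_ox · (W/L) = 1.78 mA/V².
V_ov = V_GS − V_t = 2.82 − 1.5 = 1.32 V.
Since V_DS = 5.12 V ≥ V_ov = 1.32 V, the device is in saturation.
I_D = ½ k_n V_ov² (1 + λ V_DS) = 0.5 × 1.78 × 1.32² × (1 + 0.027 × 5.12) = 1.77 mA.

Saturation; I_D = 1.77 mA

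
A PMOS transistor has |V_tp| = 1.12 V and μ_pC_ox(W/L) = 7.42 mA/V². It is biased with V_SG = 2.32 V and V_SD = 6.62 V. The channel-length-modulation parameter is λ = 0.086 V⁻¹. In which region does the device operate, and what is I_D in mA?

V_ov = V_SG − |V_tp| = 2.32 − 1.12 = 1.2 V.
Since V_SD = 6.62 V ≥ V_ov = 1.2 V, the device is in saturation.
I_D = ½ k_p V_ov² (1 + λ V_SD) = 0.5 × 7.42 × 1.2² × (1 + 0.086 × 6.62) = 8.38 mA.

Saturation; I_D = 8.38 mA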